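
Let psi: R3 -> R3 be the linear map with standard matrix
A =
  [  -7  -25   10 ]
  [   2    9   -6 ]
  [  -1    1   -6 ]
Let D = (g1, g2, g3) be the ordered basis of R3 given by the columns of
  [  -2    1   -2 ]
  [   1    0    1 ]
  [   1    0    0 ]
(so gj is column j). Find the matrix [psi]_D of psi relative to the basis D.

[[-3, -1, 3], [-3, -3, -1], [2, 3, 2]]

The j-th column of [psi]_D is [psi(gj)]_D.
psi(g1) = A g1 = (-1, -1, -3) = -3g1 - 3g2 + 2g3, so column 1 is (-3, -3, 2).
Repeating for g2, g3 and assembling the columns gives [[-3, -1, 3], [-3, -3, -1], [2, 3, 2]].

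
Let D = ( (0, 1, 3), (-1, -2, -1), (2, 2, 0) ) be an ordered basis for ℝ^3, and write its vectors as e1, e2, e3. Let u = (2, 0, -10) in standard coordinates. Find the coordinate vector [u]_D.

(-4, -2, 0)

Write u = c_1 e1 + ... + c_3 e3 and solve for the c_i.
Gaussian elimination on [M | u] yields c = (-4, -2, 0).
Check: -4e1 - 2e2 + 0·e3 = (2, 0, -10).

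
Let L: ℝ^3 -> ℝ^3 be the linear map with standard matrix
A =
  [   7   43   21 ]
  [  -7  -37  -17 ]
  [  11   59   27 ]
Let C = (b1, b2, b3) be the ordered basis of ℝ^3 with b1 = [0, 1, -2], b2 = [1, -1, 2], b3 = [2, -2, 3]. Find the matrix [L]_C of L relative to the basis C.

Let P have columns b1, ..., b3. Then [L]_C = P^(-1) A P.
Here det P = 1, so P^(-1) is integer; computing A P first and then P^(-1)(A P) gives [[-2, 2, 0], [-1, 2, -3], [1, 2, -3]].

[[-2, 2, 0], [-1, 2, -3], [1, 2, -3]]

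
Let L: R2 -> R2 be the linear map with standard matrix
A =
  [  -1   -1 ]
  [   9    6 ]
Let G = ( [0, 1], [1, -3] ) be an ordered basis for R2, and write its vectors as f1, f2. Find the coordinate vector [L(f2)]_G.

Compute L(f2) = A f2 = [2, -9] in standard coordinates.
Then write this in G-coordinates: solve for y in y_1 f1 + y_2 f2 = [2, -9].
This gives y = [-3, 2], which is column 2 of [L]_G.

[-3, 2]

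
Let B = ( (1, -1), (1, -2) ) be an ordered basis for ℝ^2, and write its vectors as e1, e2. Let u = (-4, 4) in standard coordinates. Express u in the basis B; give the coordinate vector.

We seek scalars with c_1 e1 + c_2 e2 = u; equivalently solve M c = u where the columns of M are e1, e2.
System: c_1 + c_2 = -4, -c_1 - 2c_2 = 4; solving gives c_1 = -4, c_2 = 0.
Check: -4e1 + 0·e2 = (-4, 4).

(-4, 0)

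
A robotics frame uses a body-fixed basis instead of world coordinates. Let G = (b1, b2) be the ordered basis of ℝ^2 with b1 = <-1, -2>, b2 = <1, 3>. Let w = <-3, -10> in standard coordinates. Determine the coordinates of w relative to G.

[w]_G is the unique c with M c = w, where M has columns b1, b2.
System: -c_1 + c_2 = -3, -2c_1 + 3c_2 = -10; solving gives c_1 = -1, c_2 = -4.
Check: -b1 - 4b2 = <-3, -10>.

<-1, -4>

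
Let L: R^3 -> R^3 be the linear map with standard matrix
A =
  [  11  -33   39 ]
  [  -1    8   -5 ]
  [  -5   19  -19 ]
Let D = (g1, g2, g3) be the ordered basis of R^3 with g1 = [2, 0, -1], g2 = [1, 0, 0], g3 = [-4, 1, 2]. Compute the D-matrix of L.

With P the matrix whose columns are g1, ..., g3, [L]_D = P^(-1) A P.
Column by column: L(g1) = A g1 = [-17, 3, 9]; its D-coordinates [-3, 1, 3] give column 1.
Continuing for each basis vector yields [L]_D = [[-3, 3, 3], [1, 1, 3], [3, -1, 2]].

[[-3, 3, 3], [1, 1, 3], [3, -1, 2]]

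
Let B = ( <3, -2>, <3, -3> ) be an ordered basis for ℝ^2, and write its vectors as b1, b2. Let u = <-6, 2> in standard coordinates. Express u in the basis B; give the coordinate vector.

<-4, 2>

[u]_B is the unique c with M c = u, where M has columns b1, b2.
System: 3c_1 + 3c_2 = -6, -2c_1 - 3c_2 = 2; solving gives c_1 = -4, c_2 = 2.
Check: -4b1 + 2b2 = <-6, 2>.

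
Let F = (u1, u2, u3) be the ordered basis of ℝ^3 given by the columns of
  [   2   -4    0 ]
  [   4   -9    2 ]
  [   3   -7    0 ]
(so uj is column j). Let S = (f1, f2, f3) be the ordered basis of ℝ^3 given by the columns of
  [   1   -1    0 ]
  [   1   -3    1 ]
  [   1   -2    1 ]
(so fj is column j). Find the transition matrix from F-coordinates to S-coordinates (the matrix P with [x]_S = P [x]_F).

Column j of P is [uj]_S, since P maps F-coordinates to S-coordinates.
Expressing u1 in S: u1 = f1 - f2 + 0·f3, so column 1 of P is <1, -1, 0>.
Doing the same for each uj gives P = [[1, -2, -2], [-1, 2, -2], [0, -1, -2]].

[[1, -2, -2], [-1, 2, -2], [0, -1, -2]]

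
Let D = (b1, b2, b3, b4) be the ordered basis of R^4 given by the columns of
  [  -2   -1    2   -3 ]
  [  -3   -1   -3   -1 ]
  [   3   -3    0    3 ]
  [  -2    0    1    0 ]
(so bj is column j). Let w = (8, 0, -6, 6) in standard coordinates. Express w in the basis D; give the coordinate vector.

We seek scalars with c_1 b1 + ... + c_4 b4 = w; equivalently solve M c = w where the columns of M are b1, ..., b4.
Row-reducing the augmented matrix [M | w] gives c = (-2, 0, 2, 0).
Check: -2b1 + 0·b2 + 2b3 + 0·b4 = (8, 0, -6, 6).

(-2, 0, 2, 0)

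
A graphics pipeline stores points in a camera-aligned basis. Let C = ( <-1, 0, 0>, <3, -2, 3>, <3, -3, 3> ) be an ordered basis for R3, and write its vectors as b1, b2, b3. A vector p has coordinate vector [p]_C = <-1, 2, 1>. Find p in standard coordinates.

<10, -7, 9>

The coordinates say p = -b1 + 2b2 + b3; adding the scaled basis vectors gives <10, -7, 9>.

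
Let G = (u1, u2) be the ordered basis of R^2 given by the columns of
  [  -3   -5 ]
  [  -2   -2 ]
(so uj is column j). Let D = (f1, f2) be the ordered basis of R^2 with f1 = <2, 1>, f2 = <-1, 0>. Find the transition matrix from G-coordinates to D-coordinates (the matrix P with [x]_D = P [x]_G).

Let M have columns uj and N have columns fj. Then for every x, N [x]_D = x = M [x]_G, so P = N^(-1) M.
Since det N = 1, N^(-1) has integer entries; multiplying gives P = [[-2, -2], [-1, 1]].

[[-2, -2], [-1, 1]]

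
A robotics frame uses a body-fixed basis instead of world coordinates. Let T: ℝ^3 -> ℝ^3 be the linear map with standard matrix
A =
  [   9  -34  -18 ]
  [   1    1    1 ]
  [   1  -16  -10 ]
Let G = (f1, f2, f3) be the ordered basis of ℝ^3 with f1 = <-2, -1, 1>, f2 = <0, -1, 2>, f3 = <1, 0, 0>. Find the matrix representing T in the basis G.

[[0, 2, -3], [2, -3, 2], [-2, 2, 3]]

With P the matrix whose columns are f1, ..., f3, [T]_G = P^(-1) A P.
Column by column: T(f1) = A f1 = <-2, -2, 4>; its G-coordinates <0, 2, -2> give column 1.
Continuing for each basis vector yields [T]_G = [[0, 2, -3], [2, -3, 2], [-2, 2, 3]].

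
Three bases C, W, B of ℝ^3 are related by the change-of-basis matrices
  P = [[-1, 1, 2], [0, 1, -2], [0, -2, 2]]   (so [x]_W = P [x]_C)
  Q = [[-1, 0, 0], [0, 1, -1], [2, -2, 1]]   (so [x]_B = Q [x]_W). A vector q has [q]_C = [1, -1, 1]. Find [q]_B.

[0, -7, 10]

First [q]_W = P [q]_C = [0, -3, 4].
Then [q]_B = Q [q]_W = [0, -7, 10].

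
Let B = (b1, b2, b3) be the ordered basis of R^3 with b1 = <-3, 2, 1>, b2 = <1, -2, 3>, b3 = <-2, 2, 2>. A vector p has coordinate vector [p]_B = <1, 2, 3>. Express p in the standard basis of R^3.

<-7, 4, 13>

By definition p = b1 + 2b2 + 3b3.
Summing componentwise gives <-7, 4, 13>.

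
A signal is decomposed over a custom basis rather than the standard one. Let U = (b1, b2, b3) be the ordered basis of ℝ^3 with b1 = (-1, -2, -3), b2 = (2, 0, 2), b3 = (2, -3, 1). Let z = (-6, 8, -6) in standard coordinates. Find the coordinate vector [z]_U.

(2, 2, -4)

Write z = c_1 b1 + ... + c_3 b3 and solve for the c_i.
Gaussian elimination on [M | z] yields c = (2, 2, -4).
Check: 2b1 + 2b2 - 4b3 = (-6, 8, -6).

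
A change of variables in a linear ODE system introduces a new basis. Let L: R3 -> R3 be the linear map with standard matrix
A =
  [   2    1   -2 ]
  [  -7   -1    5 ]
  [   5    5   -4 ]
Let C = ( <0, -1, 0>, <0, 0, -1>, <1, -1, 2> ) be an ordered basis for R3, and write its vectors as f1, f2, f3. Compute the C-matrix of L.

Let P have columns f1, ..., f3. Then [L]_C = P^(-1) A P.
Here det P = 1, so P^(-1) is integer; computing A P first and then P^(-1)(A P) gives [[0, 3, -1], [3, 0, 2], [-1, 2, -3]].

[[0, 3, -1], [3, 0, 2], [-1, 2, -3]]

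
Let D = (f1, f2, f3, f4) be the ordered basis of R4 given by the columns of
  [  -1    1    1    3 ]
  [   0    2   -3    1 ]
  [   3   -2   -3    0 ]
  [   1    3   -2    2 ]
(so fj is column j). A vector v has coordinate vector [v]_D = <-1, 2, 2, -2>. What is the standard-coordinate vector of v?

<-1, -4, -13, -3>

By definition v = -f1 + 2f2 + 2f3 - 2f4.
Summing componentwise gives <-1, -4, -13, -3>.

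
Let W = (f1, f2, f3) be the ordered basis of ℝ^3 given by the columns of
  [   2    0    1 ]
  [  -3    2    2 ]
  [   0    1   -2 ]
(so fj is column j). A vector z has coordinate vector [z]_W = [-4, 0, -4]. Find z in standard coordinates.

By definition z = -4f1 + 0·f2 - 4f3.
Summing componentwise gives [-12, 4, 8].

[-12, 4, 8]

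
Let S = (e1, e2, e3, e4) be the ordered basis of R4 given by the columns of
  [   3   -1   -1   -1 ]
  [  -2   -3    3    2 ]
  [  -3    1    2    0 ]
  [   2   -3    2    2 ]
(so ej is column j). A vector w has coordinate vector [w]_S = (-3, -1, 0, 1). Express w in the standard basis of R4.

By definition w = -3e1 - e2 + 0·e3 + e4.
Summing componentwise gives (-9, 11, 8, -1).

(-9, 11, 8, -1)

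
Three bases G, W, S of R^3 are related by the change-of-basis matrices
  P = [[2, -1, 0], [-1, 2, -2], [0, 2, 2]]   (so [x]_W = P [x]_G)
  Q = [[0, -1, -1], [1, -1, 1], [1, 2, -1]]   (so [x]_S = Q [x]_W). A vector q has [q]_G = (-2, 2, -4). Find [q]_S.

(-10, -24, 26)

First [q]_W = P [q]_G = (-6, 14, -4).
Then [q]_S = Q [q]_W = (-10, -24, 26).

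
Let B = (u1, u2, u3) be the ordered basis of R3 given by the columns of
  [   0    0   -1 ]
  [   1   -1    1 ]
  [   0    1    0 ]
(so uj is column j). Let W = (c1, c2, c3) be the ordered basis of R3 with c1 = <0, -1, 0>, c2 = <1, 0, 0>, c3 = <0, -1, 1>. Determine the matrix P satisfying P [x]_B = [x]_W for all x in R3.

Take x = uj: its B-coordinates are the j-th standard unit vector, so P e_j — column j of P — equals [uj]_W.
u1 = -c1 + 0·c2 + 0·c3, giving column 1 = <-1, 0, 0>; repeating for each j gives P = [[-1, 0, -1], [0, 0, -1], [0, 1, 0]].

[[-1, 0, -1], [0, 0, -1], [0, 1, 0]]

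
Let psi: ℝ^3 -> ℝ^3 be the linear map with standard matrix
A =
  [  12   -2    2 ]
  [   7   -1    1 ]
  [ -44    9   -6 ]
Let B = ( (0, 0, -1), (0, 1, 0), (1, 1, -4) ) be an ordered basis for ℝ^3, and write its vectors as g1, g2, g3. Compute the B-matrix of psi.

[[2, -1, 3], [1, 1, 0], [-2, -2, 2]]

With P the matrix whose columns are g1, ..., g3, [psi]_B = P^(-1) A P.
Column by column: psi(g1) = A g1 = (-2, -1, 6); its B-coordinates (2, 1, -2) give column 1.
Continuing for each basis vector yields [psi]_B = [[2, -1, 3], [1, 1, 0], [-2, -2, 2]].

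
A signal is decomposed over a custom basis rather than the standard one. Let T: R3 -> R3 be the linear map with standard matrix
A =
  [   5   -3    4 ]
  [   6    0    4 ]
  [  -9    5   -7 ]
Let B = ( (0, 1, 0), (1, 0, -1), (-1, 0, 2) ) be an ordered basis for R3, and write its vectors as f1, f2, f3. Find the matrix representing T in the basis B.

Let P have columns f1, ..., f3. Then [T]_B = P^(-1) A P.
Here det P = -1, so P^(-1) is integer; computing A P first and then P^(-1)(A P) gives [[0, 2, 2], [-1, 0, 1], [2, -1, -2]].

[[0, 2, 2], [-1, 0, 1], [2, -1, -2]]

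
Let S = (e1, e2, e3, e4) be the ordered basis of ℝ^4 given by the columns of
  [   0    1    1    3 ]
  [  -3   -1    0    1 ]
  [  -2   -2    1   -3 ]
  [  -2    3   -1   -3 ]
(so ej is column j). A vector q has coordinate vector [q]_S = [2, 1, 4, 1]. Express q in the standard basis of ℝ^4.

[8, -6, -5, -8]

The coordinates say q = 2e1 + e2 + 4e3 + e4; adding the scaled basis vectors gives [8, -6, -5, -8].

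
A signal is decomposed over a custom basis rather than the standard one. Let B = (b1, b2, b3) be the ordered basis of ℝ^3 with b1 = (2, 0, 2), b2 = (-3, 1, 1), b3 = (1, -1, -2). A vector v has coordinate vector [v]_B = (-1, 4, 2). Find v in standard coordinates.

v = M [v]_B, where M has columns b1, ..., b3.
Carrying out the matrix-vector product, v = (-12, 2, -2).

(-12, 2, -2)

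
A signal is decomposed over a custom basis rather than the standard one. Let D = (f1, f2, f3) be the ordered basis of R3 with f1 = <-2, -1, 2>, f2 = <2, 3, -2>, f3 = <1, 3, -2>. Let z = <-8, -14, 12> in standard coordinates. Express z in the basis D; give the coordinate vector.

<2, 0, -4>

Write z = c_1 f1 + ... + c_3 f3 and solve for the c_i.
Solving this 3x3 system gives c = (2, 0, -4).
Check: 2f1 + 0·f2 - 4f3 = <-8, -14, 12>.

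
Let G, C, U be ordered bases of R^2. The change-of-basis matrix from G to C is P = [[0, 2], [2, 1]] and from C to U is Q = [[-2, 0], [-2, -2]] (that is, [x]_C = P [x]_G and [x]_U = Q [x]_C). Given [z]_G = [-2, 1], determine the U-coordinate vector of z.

[-4, 2]

Composing the changes, [z]_U = Q P [z]_G.
Q P = [[0, -4], [-4, -6]]; applying this to [-2, 1] gives [-4, 2].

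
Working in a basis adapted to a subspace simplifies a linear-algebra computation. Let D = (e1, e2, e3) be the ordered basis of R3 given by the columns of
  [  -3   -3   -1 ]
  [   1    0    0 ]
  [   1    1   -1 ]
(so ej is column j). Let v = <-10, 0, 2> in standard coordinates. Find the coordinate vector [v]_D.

Write v = c_1 e1 + ... + c_3 e3 and solve for the c_i.
Gaussian elimination on [M | v] yields c = (0, 3, 1).
Check: 0·e1 + 3e2 + e3 = <-10, 0, 2>.

<0, 3, 1>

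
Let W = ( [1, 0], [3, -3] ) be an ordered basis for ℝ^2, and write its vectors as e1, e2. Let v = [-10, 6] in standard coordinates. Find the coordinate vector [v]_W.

Write v = c_1 e1 + c_2 e2 and solve for the c_i.
System: c_1 + 3c_2 = -10, 0c_1 - 3c_2 = 6; solving gives c_1 = -4, c_2 = -2.
Check: -4e1 - 2e2 = [-10, 6].

[-4, -2]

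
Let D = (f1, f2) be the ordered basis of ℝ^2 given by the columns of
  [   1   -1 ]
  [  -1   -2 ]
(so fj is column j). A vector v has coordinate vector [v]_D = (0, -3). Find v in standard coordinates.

(3, 6)

v = M [v]_D, where M has columns f1, f2.
Carrying out the matrix-vector product, v = (3, 6).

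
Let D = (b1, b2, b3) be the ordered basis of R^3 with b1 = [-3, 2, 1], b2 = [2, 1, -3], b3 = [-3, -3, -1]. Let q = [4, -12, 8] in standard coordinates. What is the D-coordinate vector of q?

We seek scalars with c_1 b1 + ... + c_3 b3 = q; equivalently solve M c = q where the columns of M are b1, ..., b3.
Solving this 3x3 system gives c = (-4, -4, 0).
Check: -4b1 - 4b2 + 0·b3 = [4, -12, 8].

[-4, -4, 0]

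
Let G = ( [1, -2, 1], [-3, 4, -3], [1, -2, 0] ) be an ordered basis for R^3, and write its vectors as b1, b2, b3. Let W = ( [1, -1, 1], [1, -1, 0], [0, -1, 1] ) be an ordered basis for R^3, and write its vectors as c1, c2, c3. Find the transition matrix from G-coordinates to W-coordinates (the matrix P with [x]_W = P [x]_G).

[[0, -2, -1], [1, -1, 2], [1, -1, 1]]

Take x = bj: its G-coordinates are the j-th standard unit vector, so P e_j — column j of P — equals [bj]_W.
b1 = 0·c1 + c2 + c3, giving column 1 = [0, 1, 1]; repeating for each j gives P = [[0, -2, -1], [1, -1, 2], [1, -1, 1]].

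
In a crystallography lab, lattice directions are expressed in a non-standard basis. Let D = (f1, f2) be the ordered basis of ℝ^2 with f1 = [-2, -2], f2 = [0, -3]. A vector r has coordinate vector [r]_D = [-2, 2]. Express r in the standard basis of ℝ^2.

[4, -2]

The coordinates say r = -2f1 + 2f2; adding the scaled basis vectors gives [4, -2].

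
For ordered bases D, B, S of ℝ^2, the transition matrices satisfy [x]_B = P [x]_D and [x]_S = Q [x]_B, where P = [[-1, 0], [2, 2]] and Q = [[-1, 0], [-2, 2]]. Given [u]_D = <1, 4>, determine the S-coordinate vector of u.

<1, 22>

First [u]_B = P [u]_D = <-1, 10>.
Then [u]_S = Q [u]_B = <1, 22>.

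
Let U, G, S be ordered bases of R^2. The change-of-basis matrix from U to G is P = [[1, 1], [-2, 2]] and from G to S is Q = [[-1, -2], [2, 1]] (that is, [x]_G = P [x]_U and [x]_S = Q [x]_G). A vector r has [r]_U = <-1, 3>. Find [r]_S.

Apply P to get G-coordinates <2, 8>, then Q to get S-coordinates.
The result is [r]_S = <-18, 12>.

<-18, 12>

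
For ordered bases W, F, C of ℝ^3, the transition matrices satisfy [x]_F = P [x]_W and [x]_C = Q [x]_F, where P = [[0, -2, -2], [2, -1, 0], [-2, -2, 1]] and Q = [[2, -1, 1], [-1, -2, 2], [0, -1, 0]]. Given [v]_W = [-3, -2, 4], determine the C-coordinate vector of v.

[10, 40, 4]

Apply P to get F-coordinates [-4, -4, 14], then Q to get C-coordinates.
The result is [v]_C = [10, 40, 4].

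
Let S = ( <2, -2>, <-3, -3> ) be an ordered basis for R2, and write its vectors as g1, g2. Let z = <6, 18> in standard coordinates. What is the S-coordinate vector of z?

We seek scalars with c_1 g1 + c_2 g2 = z; equivalently solve M c = z where the columns of M are g1, g2.
System: 2c_1 - 3c_2 = 6, -2c_1 - 3c_2 = 18; solving gives c_1 = -3, c_2 = -4.
Check: -3g1 - 4g2 = <6, 18>.

<-3, -4>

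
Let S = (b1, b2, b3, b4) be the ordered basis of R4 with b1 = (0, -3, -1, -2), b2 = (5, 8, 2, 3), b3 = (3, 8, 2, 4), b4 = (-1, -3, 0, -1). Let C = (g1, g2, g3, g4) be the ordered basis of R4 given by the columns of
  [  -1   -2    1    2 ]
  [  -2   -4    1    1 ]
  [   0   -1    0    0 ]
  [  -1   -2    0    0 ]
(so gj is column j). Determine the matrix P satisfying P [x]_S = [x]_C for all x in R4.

Let M have columns bj and N have columns gj. Then for every x, N [x]_C = x = M [x]_S, so P = N^(-1) M.
Since det N = 1, N^(-1) has integer entries; multiplying gives P = [[0, 1, 0, 1], [1, -2, -2, 0], [0, 2, 1, -2], [1, 0, -1, 1]].

[[0, 1, 0, 1], [1, -2, -2, 0], [0, 2, 1, -2], [1, 0, -1, 1]]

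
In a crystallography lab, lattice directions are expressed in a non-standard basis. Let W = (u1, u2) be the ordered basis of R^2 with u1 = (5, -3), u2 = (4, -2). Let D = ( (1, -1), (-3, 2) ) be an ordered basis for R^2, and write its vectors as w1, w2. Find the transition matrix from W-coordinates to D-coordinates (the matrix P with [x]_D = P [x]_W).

[[-1, -2], [-2, -2]]

Take x = uj: its W-coordinates are the j-th standard unit vector, so P e_j — column j of P — equals [uj]_D.
u1 = -w1 - 2w2, giving column 1 = (-1, -2); repeating for each j gives P = [[-1, -2], [-2, -2]].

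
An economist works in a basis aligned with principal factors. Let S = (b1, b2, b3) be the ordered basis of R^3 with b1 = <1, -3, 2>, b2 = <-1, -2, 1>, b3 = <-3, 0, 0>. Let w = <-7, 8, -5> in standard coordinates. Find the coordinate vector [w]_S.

<-2, -1, 2>

[w]_S is the unique c with M c = w, where M has columns b1, ..., b3.
Gaussian elimination on [M | w] yields c = (-2, -1, 2).
Check: -2b1 - b2 + 2b3 = <-7, 8, -5>.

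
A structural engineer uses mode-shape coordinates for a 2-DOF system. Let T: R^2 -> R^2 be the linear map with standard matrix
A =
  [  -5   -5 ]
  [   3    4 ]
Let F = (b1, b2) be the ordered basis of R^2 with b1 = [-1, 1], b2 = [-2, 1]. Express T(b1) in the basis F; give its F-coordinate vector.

Compute T(b1) = A b1 = [0, 1] in standard coordinates.
Then write this in F-coordinates: solve for y in y_1 b1 + y_2 b2 = [0, 1].
This gives y = [2, -1], which is column 1 of [T]_F.

[2, -1]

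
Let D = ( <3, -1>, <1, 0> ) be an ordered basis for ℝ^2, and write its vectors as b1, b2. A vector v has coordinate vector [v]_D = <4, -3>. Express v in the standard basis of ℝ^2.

<9, -4>

By definition v = 4b1 - 3b2.
Summing componentwise gives <9, -4>.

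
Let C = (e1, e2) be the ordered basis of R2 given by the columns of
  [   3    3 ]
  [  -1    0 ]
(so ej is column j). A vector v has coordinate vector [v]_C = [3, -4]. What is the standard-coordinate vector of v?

By definition v = 3e1 - 4e2.
Summing componentwise gives [-3, -3].

[-3, -3]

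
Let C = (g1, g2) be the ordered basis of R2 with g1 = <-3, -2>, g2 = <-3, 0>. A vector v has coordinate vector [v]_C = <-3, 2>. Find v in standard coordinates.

The coordinates say v = -3g1 + 2g2; adding the scaled basis vectors gives <3, 6>.

<3, 6>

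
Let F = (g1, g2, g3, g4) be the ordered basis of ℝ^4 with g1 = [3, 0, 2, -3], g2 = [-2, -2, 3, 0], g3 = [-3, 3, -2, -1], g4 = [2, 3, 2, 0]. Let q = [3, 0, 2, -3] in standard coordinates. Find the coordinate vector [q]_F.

We seek scalars with c_1 g1 + ... + c_4 g4 = q; equivalently solve M c = q where the columns of M are g1, ..., g4.
Gaussian elimination on [M | q] yields c = (1, 0, 0, 0).
Check: g1 + 0·g2 + 0·g3 + 0·g4 = [3, 0, 2, -3].

[1, 0, 0, 0]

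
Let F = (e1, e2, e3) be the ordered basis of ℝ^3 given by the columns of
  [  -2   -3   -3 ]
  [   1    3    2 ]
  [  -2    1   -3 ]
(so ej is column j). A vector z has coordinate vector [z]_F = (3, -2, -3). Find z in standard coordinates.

(9, -9, 1)

z = M [z]_F, where M has columns e1, ..., e3.
Carrying out the matrix-vector product, z = (9, -9, 1).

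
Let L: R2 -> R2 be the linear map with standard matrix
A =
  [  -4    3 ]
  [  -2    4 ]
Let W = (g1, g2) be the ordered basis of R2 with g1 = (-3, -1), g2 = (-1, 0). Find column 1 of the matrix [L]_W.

(-2, -3)

Compute L(g1) = A g1 = (9, 2) in standard coordinates.
Then write this in W-coordinates: solve for y in y_1 g1 + y_2 g2 = (9, 2).
This gives y = (-2, -3), which is column 1 of [L]_W.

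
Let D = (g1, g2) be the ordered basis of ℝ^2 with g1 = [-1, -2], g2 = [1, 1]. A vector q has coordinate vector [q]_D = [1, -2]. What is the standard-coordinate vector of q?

[-3, -4]

By definition q = g1 - 2g2.
Summing componentwise gives [-3, -4].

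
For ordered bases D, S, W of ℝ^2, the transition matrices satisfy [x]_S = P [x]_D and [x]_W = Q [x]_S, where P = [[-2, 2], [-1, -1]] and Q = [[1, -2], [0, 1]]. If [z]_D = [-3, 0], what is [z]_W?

[0, 3]

First [z]_S = P [z]_D = [6, 3].
Then [z]_W = Q [z]_S = [0, 3].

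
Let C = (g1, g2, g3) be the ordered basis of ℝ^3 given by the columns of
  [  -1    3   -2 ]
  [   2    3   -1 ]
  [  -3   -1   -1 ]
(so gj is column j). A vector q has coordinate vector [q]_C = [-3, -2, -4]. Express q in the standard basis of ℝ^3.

[5, -8, 15]

By definition q = -3g1 - 2g2 - 4g3.
Summing componentwise gives [5, -8, 15].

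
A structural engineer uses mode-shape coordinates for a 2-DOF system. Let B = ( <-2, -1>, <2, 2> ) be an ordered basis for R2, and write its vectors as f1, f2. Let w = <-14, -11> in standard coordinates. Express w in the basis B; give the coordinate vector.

<3, -4>

[w]_B is the unique c with M c = w, where M has columns f1, f2.
System: -2c_1 + 2c_2 = -14, -c_1 + 2c_2 = -11; solving gives c_1 = 3, c_2 = -4.
Check: 3f1 - 4f2 = <-14, -11>.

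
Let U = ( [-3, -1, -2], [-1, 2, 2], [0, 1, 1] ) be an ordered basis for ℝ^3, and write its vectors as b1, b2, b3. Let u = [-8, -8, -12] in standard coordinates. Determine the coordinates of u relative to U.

Write u = c_1 b1 + ... + c_3 b3 and solve for the c_i.
Row-reducing the augmented matrix [M | u] gives c = (4, -4, 4).
Check: 4b1 - 4b2 + 4b3 = [-8, -8, -12].

[4, -4, 4]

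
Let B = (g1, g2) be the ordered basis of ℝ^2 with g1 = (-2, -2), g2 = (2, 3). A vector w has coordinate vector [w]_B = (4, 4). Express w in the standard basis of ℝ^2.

w = M [w]_B, where M has columns g1, g2.
Carrying out the matrix-vector product, w = (0, 4).

(0, 4)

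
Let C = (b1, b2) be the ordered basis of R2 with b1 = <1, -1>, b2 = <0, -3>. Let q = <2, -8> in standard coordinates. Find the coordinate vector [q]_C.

Write q = c_1 b1 + c_2 b2 and solve for the c_i.
System: c_1 + 0c_2 = 2, -c_1 - 3c_2 = -8; solving gives c_1 = 2, c_2 = 2.
Check: 2b1 + 2b2 = <2, -8>.

<2, 2>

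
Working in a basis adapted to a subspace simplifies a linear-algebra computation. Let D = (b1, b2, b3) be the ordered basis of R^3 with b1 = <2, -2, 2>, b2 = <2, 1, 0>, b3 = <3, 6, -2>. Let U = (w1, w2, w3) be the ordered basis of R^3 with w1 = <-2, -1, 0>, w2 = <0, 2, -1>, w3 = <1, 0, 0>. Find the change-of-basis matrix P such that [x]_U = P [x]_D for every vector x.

[[-2, -1, -2], [-2, 0, 2], [-2, 0, -1]]

Take x = bj: its D-coordinates are the j-th standard unit vector, so P e_j — column j of P — equals [bj]_U.
b1 = -2w1 - 2w2 - 2w3, giving column 1 = <-2, -2, -2>; repeating for each j gives P = [[-2, -1, -2], [-2, 0, 2], [-2, 0, -1]].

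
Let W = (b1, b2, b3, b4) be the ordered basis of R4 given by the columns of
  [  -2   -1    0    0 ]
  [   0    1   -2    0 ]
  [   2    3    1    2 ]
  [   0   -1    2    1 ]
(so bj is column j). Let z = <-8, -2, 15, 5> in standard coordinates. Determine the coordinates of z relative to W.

<4, 0, 1, 3>

We seek scalars with c_1 b1 + ... + c_4 b4 = z; equivalently solve M c = z where the columns of M are b1, ..., b4.
Gaussian elimination on [M | z] yields c = (4, 0, 1, 3).
Check: 4b1 + 0·b2 + b3 + 3b4 = <-8, -2, 15, 5>.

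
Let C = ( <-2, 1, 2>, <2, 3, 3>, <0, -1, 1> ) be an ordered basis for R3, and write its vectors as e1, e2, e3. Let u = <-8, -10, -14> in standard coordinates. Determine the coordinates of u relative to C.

We seek scalars with c_1 e1 + ... + c_3 e3 = u; equivalently solve M c = u where the columns of M are e1, ..., e3.
Solving this 3x3 system gives c = (0, -4, -2).
Check: 0·e1 - 4e2 - 2e3 = <-8, -10, -14>.

<0, -4, -2>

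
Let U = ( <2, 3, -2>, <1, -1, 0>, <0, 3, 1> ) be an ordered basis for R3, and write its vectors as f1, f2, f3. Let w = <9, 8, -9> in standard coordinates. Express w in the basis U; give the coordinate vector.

[w]_U is the unique c with M c = w, where M has columns f1, ..., f3.
Solving this 3x3 system gives c = (4, 1, -1).
Check: 4f1 + f2 - f3 = <9, 8, -9>.

<4, 1, -1>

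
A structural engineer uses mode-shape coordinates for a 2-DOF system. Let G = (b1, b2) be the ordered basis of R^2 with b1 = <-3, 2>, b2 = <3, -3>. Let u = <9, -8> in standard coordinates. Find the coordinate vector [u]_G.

<-1, 2>

We seek scalars with c_1 b1 + c_2 b2 = u; equivalently solve M c = u where the columns of M are b1, b2.
System: -3c_1 + 3c_2 = 9, 2c_1 - 3c_2 = -8; solving gives c_1 = -1, c_2 = 2.
Check: -b1 + 2b2 = <9, -8>.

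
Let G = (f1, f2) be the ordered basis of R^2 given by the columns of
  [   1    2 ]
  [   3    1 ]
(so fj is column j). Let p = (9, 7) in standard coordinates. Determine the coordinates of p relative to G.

(1, 4)

Write p = c_1 f1 + c_2 f2 and solve for the c_i.
System: c_1 + 2c_2 = 9, 3c_1 + c_2 = 7; solving gives c_1 = 1, c_2 = 4.
Check: f1 + 4f2 = (9, 7).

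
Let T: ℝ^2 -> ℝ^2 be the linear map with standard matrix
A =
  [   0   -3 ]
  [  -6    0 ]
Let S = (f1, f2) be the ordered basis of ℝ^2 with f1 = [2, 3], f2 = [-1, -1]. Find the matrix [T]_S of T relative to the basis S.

[[-3, 3], [3, 3]]

Let P have columns f1, f2. Then [T]_S = P^(-1) A P.
Here det P = 1, so P^(-1) is integer; computing A P first and then P^(-1)(A P) gives [[-3, 3], [3, 3]].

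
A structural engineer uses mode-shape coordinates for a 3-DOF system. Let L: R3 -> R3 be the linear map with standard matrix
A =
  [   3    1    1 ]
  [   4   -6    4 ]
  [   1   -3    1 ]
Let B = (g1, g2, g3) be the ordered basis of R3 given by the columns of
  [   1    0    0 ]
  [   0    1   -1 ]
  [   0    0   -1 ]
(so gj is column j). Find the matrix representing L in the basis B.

Let P have columns g1, ..., g3. Then [L]_B = P^(-1) A P.
Here det P = -1, so P^(-1) is integer; computing A P first and then P^(-1)(A P) gives [[3, 1, -2], [3, -3, 0], [-1, 3, -2]].

[[3, 1, -2], [3, -3, 0], [-1, 3, -2]]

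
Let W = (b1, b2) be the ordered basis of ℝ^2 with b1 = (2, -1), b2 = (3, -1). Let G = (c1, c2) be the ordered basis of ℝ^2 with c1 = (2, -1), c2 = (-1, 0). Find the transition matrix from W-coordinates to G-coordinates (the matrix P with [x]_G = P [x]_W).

Let M have columns bj and N have columns cj. Then for every x, N [x]_G = x = M [x]_W, so P = N^(-1) M.
Since det N = -1, N^(-1) has integer entries; multiplying gives P = [[1, 1], [0, -1]].

[[1, 1], [0, -1]]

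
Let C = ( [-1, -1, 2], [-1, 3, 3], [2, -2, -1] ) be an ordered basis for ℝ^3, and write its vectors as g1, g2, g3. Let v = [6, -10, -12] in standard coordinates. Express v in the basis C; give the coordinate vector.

We seek scalars with c_1 g1 + ... + c_3 g3 = v; equivalently solve M c = v where the columns of M are g1, ..., g3.
Solving this 3x3 system gives c = (-1, -3, 1).
Check: -g1 - 3g2 + g3 = [6, -10, -12].

[-1, -3, 1]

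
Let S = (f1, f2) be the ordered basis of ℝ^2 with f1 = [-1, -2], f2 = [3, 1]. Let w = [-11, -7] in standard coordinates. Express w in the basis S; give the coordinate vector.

We seek scalars with c_1 f1 + c_2 f2 = w; equivalently solve M c = w where the columns of M are f1, f2.
System: -c_1 + 3c_2 = -11, -2c_1 + c_2 = -7; solving gives c_1 = 2, c_2 = -3.
Check: 2f1 - 3f2 = [-11, -7].

[2, -3]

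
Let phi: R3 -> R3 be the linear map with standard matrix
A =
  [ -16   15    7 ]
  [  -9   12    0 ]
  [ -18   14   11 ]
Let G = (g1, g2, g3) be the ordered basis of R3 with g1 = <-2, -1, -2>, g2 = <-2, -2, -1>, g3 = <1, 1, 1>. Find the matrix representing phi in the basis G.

The j-th column of [phi]_G is [phi(gj)]_G.
phi(g1) = A g1 = <3, 6, 0> = 3g1 - 3g2 + 3g3, so column 1 is <3, -3, 3>.
Repeating for g2, g3 and assembling the columns gives [[3, -1, -3], [-3, 2, 1], [3, -3, 2]].

[[3, -1, -3], [-3, 2, 1], [3, -3, 2]]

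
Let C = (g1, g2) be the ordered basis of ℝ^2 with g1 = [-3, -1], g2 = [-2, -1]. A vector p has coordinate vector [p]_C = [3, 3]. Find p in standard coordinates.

The coordinates say p = 3g1 + 3g2; adding the scaled basis vectors gives [-15, -6].

[-15, -6]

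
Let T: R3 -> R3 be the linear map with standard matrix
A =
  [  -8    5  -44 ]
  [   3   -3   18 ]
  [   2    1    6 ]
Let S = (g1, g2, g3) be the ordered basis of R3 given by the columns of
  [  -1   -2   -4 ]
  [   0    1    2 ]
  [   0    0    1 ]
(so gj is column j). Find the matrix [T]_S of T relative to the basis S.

[[-2, -3, 2], [1, -3, 0], [-2, -3, 0]]

The j-th column of [T]_S is [T(gj)]_S.
T(g1) = A g1 = [8, -3, -2] = -2g1 + g2 - 2g3, so column 1 is [-2, 1, -2].
Repeating for g2, g3 and assembling the columns gives [[-2, -3, 2], [1, -3, 0], [-2, -3, 0]].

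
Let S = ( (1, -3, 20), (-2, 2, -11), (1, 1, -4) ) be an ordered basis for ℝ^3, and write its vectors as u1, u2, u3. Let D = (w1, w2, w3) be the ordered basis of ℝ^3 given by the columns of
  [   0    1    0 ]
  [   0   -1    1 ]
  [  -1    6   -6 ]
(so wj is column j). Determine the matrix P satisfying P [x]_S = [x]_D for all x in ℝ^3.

[[-2, -1, -2], [1, -2, 1], [-2, 0, 2]]

Take x = uj: its S-coordinates are the j-th standard unit vector, so P e_j — column j of P — equals [uj]_D.
u1 = -2w1 + w2 - 2w3, giving column 1 = (-2, 1, -2); repeating for each j gives P = [[-2, -1, -2], [1, -2, 1], [-2, 0, 2]].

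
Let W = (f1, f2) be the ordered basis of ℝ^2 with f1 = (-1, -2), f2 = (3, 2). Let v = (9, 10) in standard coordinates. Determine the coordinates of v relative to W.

We seek scalars with c_1 f1 + c_2 f2 = v; equivalently solve M c = v where the columns of M are f1, f2.
System: -c_1 + 3c_2 = 9, -2c_1 + 2c_2 = 10; solving gives c_1 = -3, c_2 = 2.
Check: -3f1 + 2f2 = (9, 10).

(-3, 2)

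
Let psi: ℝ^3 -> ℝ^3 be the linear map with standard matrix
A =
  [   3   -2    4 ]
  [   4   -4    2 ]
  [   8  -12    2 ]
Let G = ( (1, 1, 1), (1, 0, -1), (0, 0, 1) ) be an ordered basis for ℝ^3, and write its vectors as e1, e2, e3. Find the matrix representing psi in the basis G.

[[2, 2, 2], [3, -3, 2], [-1, 1, 2]]

With P the matrix whose columns are e1, ..., e3, [psi]_G = P^(-1) A P.
Column by column: psi(e1) = A e1 = (5, 2, -2); its G-coordinates (2, 3, -1) give column 1.
Continuing for each basis vector yields [psi]_G = [[2, 2, 2], [3, -3, 2], [-1, 1, 2]].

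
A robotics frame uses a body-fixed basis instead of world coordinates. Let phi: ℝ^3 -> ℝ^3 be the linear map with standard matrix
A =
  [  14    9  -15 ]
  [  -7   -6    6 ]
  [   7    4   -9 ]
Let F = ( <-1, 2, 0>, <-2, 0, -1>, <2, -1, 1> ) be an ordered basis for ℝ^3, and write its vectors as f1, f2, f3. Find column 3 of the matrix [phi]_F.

<-2, -3, -2>

Compute phi(f3) = A f3 = <4, -2, 1> in standard coordinates.
Then write this in F-coordinates: solve for y in y_1 f1 + ... + y_3 f3 = <4, -2, 1>.
This gives y = <-2, -3, -2>, which is column 3 of [phi]_F.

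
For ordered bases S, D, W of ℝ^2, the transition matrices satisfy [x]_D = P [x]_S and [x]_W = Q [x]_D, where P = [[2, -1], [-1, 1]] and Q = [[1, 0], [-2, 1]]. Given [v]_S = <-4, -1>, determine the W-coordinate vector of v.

<-7, 17>

First [v]_D = P [v]_S = <-7, 3>.
Then [v]_W = Q [v]_D = <-7, 17>.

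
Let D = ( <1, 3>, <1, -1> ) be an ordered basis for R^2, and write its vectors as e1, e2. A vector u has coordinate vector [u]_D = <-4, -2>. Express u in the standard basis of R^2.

<-6, -10>

By definition u = -4e1 - 2e2.
Summing componentwise gives <-6, -10>.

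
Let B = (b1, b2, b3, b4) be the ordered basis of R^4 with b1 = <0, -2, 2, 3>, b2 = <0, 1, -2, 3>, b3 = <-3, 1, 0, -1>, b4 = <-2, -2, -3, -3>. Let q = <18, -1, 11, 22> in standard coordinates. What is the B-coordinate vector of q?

Write q = c_1 b1 + ... + c_4 b4 and solve for the c_i.
Gaussian elimination on [M | q] yields c = (2, 1, -4, -3).
Check: 2b1 + b2 - 4b3 - 3b4 = <18, -1, 11, 22>.

<2, 1, -4, -3>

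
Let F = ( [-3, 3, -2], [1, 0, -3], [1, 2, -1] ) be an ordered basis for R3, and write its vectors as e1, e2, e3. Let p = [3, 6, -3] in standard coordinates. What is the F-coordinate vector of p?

[0, 0, 3]

Write p = c_1 e1 + ... + c_3 e3 and solve for the c_i.
Gaussian elimination on [M | p] yields c = (0, 0, 3).
Check: 0·e1 + 0·e2 + 3e3 = [3, 6, -3].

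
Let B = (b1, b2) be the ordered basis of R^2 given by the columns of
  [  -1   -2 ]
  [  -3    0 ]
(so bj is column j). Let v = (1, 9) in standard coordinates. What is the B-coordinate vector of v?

(-3, 1)

[v]_B is the unique c with M c = v, where M has columns b1, b2.
System: -c_1 - 2c_2 = 1, -3c_1 + 0c_2 = 9; solving gives c_1 = -3, c_2 = 1.
Check: -3b1 + b2 = (1, 9).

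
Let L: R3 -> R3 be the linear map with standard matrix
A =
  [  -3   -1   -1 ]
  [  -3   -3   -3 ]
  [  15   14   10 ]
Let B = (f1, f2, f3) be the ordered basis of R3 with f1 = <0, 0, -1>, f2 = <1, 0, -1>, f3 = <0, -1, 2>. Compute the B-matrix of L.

[[3, -3, 1], [1, -2, -1], [-3, 0, 3]]

The j-th column of [L]_B is [L(fj)]_B.
L(f1) = A f1 = <1, 3, -10> = 3f1 + f2 - 3f3, so column 1 is <3, 1, -3>.
Repeating for f2, f3 and assembling the columns gives [[3, -3, 1], [1, -2, -1], [-3, 0, 3]].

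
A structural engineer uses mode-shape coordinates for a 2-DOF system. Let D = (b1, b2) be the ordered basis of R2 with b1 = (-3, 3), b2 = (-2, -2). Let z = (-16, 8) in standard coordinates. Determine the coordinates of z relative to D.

(4, 2)

We seek scalars with c_1 b1 + c_2 b2 = z; equivalently solve M c = z where the columns of M are b1, b2.
System: -3c_1 - 2c_2 = -16, 3c_1 - 2c_2 = 8; solving gives c_1 = 4, c_2 = 2.
Check: 4b1 + 2b2 = (-16, 8).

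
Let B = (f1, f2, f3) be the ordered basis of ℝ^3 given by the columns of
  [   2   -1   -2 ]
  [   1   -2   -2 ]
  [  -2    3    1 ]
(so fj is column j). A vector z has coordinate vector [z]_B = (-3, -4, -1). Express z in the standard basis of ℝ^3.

z = M [z]_B, where M has columns f1, ..., f3.
Carrying out the matrix-vector product, z = (0, 7, -7).

(0, 7, -7)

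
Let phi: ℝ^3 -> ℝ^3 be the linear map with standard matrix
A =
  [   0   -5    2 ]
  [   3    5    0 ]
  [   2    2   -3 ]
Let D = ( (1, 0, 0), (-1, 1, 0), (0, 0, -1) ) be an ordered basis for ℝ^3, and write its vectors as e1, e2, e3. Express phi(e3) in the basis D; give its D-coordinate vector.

Column 3 of [phi]_D is the D-coordinate vector of phi(e3).
In standard coordinates phi(e3) = A e3 = (-2, 0, 3).
Converting to D: (-2, 0, 3) = -2e1 + 0·e2 - 3e3, so the coordinate vector is (-2, 0, -3).

(-2, 0, -3)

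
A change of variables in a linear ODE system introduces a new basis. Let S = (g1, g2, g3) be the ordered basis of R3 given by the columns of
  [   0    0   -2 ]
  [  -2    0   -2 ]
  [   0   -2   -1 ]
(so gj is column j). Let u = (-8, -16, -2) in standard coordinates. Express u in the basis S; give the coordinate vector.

(4, -1, 4)

[u]_S is the unique c with M c = u, where M has columns g1, ..., g3.
Gaussian elimination on [M | u] yields c = (4, -1, 4).
Check: 4g1 - g2 + 4g3 = (-8, -16, -2).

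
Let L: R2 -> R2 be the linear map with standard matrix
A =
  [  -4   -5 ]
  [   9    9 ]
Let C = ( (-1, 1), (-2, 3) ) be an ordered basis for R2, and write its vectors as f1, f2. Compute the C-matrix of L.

[[3, 3], [-1, 2]]

With P the matrix whose columns are f1, f2, [L]_C = P^(-1) A P.
Column by column: L(f1) = A f1 = (-1, 0); its C-coordinates (3, -1) give column 1.
Continuing for each basis vector yields [L]_C = [[3, 3], [-1, 2]].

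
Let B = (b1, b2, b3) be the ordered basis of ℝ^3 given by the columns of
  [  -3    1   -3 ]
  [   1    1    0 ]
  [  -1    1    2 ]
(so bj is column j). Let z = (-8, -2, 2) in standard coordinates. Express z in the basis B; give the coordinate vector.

[z]_B is the unique c with M c = z, where M has columns b1, ..., b3.
Gaussian elimination on [M | z] yields c = (0, -2, 2).
Check: 0·b1 - 2b2 + 2b3 = (-8, -2, 2).

(0, -2, 2)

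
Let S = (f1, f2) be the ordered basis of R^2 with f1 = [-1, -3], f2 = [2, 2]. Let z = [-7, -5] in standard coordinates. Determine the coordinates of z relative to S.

Write z = c_1 f1 + c_2 f2 and solve for the c_i.
System: -c_1 + 2c_2 = -7, -3c_1 + 2c_2 = -5; solving gives c_1 = -1, c_2 = -4.
Check: -f1 - 4f2 = [-7, -5].

[-1, -4]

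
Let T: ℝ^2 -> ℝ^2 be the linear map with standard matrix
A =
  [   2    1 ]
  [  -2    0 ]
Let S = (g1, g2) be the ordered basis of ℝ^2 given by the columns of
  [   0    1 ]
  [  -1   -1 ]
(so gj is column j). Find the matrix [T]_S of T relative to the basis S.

[[1, 1], [-1, 1]]

The j-th column of [T]_S is [T(gj)]_S.
T(g1) = A g1 = [-1, 0] = g1 - g2, so column 1 is [1, -1].
Repeating for g2 and assembling the columns gives [[1, 1], [-1, 1]].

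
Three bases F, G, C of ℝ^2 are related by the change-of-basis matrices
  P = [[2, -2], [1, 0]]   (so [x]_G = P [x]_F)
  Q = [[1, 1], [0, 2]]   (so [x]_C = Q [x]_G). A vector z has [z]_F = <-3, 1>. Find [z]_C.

First [z]_G = P [z]_F = <-8, -3>.
Then [z]_C = Q [z]_G = <-11, -6>.

<-11, -6>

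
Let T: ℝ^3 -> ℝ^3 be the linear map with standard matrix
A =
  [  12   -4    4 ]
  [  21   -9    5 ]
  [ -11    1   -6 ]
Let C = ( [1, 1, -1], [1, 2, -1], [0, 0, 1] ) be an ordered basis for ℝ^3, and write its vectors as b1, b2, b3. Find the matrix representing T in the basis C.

With P the matrix whose columns are b1, ..., b3, [T]_C = P^(-1) A P.
Column by column: T(b1) = A b1 = [4, 7, -4]; its C-coordinates [1, 3, 0] give column 1.
Continuing for each basis vector yields [T]_C = [[1, 2, 3], [3, -2, 1], [0, -3, -2]].

[[1, 2, 3], [3, -2, 1], [0, -3, -2]]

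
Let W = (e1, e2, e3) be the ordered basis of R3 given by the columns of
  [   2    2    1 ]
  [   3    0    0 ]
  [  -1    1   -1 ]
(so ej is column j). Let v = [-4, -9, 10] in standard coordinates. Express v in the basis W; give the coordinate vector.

[-3, 3, -4]

Write v = c_1 e1 + ... + c_3 e3 and solve for the c_i.
Solving this 3x3 system gives c = (-3, 3, -4).
Check: -3e1 + 3e2 - 4e3 = [-4, -9, 10].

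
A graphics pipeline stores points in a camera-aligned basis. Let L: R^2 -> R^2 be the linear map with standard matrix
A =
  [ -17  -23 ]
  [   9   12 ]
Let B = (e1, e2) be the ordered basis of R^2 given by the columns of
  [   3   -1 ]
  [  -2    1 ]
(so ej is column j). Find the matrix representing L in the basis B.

With P the matrix whose columns are e1, e2, [L]_B = P^(-1) A P.
Column by column: L(e1) = A e1 = (-5, 3); its B-coordinates (-2, -1) give column 1.
Continuing for each basis vector yields [L]_B = [[-2, -3], [-1, -3]].

[[-2, -3], [-1, -3]]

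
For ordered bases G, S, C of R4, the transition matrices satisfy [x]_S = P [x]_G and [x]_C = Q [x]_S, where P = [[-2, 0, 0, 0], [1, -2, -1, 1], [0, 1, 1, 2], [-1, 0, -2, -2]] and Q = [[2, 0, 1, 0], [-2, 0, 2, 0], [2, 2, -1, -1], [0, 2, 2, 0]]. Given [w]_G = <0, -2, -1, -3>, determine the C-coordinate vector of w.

<-9, -18, 5, -14>

First [w]_S = P [w]_G = <0, 2, -9, 8>.
Then [w]_C = Q [w]_S = <-9, -18, 5, -14>.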